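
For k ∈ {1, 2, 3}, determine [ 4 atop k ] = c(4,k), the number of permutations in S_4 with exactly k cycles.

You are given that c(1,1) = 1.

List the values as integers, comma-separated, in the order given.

r2: T_2,1=1×1+0=1; T_2,2=1×0+1=1
r3: T_3,1=2×1+0=2; T_3,2=2×1+1=3; T_3,3=2×0+1=1
r4: T_4,1=3×2+0=6; T_4,2=3×3+2=11; T_4,3=3×1+3=6
Read c(4,1) = 6, c(4,2) = 11, c(4,3) = 6.

6, 11, 6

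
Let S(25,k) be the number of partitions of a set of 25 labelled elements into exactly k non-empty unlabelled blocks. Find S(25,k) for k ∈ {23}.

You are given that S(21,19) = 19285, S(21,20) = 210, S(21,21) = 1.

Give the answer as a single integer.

r22: T_22,20=20×210+19285=23485; T_22,21=21×1+210=231; T_22,22=22×0+1=1
r23: T_23,21=21×231+23485=28336; T_23,22=22×1+231=253; T_23,23=23×0+1=1
r24: T_24,22=22×253+28336=33902; T_24,23=23×1+253=276
r25: T_25,23=23×276+33902=40250
Read S(25,23) = 40250.

40250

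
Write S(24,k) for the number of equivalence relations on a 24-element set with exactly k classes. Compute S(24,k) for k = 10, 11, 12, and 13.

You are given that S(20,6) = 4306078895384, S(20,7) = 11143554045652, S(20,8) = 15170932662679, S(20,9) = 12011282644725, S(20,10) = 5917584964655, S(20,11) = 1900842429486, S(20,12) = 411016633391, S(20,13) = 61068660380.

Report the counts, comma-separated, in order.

r21: T_21,7=7×11143554045652+4306078895384=82310957214948; T_21,8=8×15170932662679+11143554045652=132511015347084; T_21,9=9×12011282644725+15170932662679=123272476465204; T_21,10=10×5917584964655+12011282644725=71187132291275; T_21,11=11×1900842429486+5917584964655=26826851689001; T_21,12=12×411016633391+1900842429486=6833042030178; T_21,13=13×61068660380+411016633391=1204909218331
r22: T_22,8=8×132511015347084+82310957214948=1142399079991620; T_22,9=9×123272476465204+132511015347084=1241963303533920; T_22,10=10×71187132291275+123272476465204=835143799377954; T_22,11=11×26826851689001+71187132291275=366282500870286; T_22,12=12×6833042030178+26826851689001=108823356051137; T_22,13=13×1204909218331+6833042030178=22496861868481
r23: T_23,9=9×1241963303533920+1142399079991620=12320068811796900; T_23,10=10×835143799377954+1241963303533920=9593401297313460; T_23,11=11×366282500870286+835143799377954=4864251308951100; T_23,12=12×108823356051137+366282500870286=1672162773483930; T_23,13=13×22496861868481+108823356051137=401282560341390
r24: T_24,10=10×9593401297313460+12320068811796900=108254081784931500; T_24,11=11×4864251308951100+9593401297313460=63100165695775560; T_24,12=12×1672162773483930+4864251308951100=24930204590758260; T_24,13=13×401282560341390+1672162773483930=6888836057922000
Read S(24,10) = 108254081784931500, S(24,11) = 63100165695775560, S(24,12) = 24930204590758260, S(24,13) = 6888836057922000.

108254081784931500, 63100165695775560, 24930204590758260, 6888836057922000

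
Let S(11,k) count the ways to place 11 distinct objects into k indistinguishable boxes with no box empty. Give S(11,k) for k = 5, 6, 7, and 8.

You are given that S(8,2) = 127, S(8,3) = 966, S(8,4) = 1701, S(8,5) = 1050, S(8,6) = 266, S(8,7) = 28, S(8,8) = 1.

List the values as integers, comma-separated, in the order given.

246730, 179487, 63987, 11880

row 9: T[9][3]=3·966+127=3025  T[9][4]=4·1701+966=7770  T[9][5]=5·1050+1701=6951  T[9][6]=6·266+1050=2646  T[9][7]=7·28+266=462  T[9][8]=8·1+28=36
row 10: T[10][4]=4·7770+3025=34105  T[10][5]=5·6951+7770=42525  T[10][6]=6·2646+6951=22827  T[10][7]=7·462+2646=5880  T[10][8]=8·36+462=750
row 11: T[11][5]=5·42525+34105=246730  T[11][6]=6·22827+42525=179487  T[11][7]=7·5880+22827=63987  T[11][8]=8·750+5880=11880
Read S(11,5) = 246730, S(11,6) = 179487, S(11,7) = 63987, S(11,8) = 11880.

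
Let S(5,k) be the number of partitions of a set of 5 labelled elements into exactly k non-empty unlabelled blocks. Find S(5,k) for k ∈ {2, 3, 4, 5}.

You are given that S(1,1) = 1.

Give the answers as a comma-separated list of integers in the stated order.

r2: T_2,1=1×1+0=1; T_2,2=2×0+1=1
r3: T_3,1=1×1+0=1; T_3,2=2×1+1=3; T_3,3=3×0+1=1
r4: T_4,1=1×1+0=1; T_4,2=2×3+1=7; T_4,3=3×1+3=6; T_4,4=4×0+1=1
r5: T_5,2=2×7+1=15; T_5,3=3×6+7=25; T_5,4=4×1+6=10; T_5,5=5×0+1=1
Read S(5,2) = 15, S(5,3) = 25, S(5,4) = 10, S(5,5) = 1.

15, 25, 10, 1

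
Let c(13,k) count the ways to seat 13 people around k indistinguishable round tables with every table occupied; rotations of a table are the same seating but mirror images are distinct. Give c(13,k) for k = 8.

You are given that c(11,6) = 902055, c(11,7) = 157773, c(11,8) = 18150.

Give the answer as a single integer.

@12  (12,7):157773·11+902055→2637558, (12,8):18150·11+157773→357423
@13  (13,8):357423·12+2637558→6926634
Read c(13,8) = 6926634.

6926634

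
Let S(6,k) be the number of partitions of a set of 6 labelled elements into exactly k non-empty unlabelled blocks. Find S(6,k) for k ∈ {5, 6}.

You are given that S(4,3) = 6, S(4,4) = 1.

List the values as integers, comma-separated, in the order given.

15, 1

@5  (5,4):1·4+6→10, (5,5):0·5+1→1
@6  (6,5):1·5+10→15, (6,6):0·6+1→1
Read S(6,5) = 15, S(6,6) = 1.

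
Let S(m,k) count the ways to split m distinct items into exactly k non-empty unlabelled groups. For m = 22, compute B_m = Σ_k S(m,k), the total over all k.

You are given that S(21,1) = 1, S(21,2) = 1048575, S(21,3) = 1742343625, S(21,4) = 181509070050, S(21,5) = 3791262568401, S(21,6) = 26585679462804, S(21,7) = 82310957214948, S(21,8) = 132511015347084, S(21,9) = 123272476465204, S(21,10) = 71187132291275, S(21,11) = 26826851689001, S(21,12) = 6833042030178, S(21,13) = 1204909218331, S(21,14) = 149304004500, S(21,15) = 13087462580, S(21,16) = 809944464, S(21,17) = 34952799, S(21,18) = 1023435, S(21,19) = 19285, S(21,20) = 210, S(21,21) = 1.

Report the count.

4506715738447323

row 22: T[22][1]=1·1+0=1  T[22][2]=2·1048575+1=2097151  T[22][3]=3·1742343625+1048575=5228079450  T[22][4]=4·181509070050+1742343625=727778623825  T[22][5]=5·3791262568401+181509070050=19137821912055  T[22][6]=6·26585679462804+3791262568401=163305339345225  T[22][7]=7·82310957214948+26585679462804=602762379967440  T[22][8]=8·132511015347084+82310957214948=1142399079991620  T[22][9]=9·123272476465204+132511015347084=1241963303533920  T[22][10]=10·71187132291275+123272476465204=835143799377954  T[22][11]=11·26826851689001+71187132291275=366282500870286  T[22][12]=12·6833042030178+26826851689001=108823356051137  T[22][13]=13·1204909218331+6833042030178=22496861868481  T[22][14]=14·149304004500+1204909218331=3295165281331  T[22][15]=15·13087462580+149304004500=345615943200  T[22][16]=16·809944464+13087462580=26046574004  T[22][17]=17·34952799+809944464=1404142047  T[22][18]=18·1023435+34952799=53374629  T[22][19]=19·19285+1023435=1389850  T[22][20]=20·210+19285=23485  T[22][21]=21·1+210=231  T[22][22]=22·0+1=1
B_22 = ΣS(22,k) = 1+2097151+5228079450+727778623825+19137821912055+163305339345225+602762379967440+1142399079991620+1241963303533920+835143799377954+366282500870286+108823356051137+22496861868481+3295165281331+345615943200+26046574004+1404142047+53374629+1389850+23485+231+1 = 4506715738447323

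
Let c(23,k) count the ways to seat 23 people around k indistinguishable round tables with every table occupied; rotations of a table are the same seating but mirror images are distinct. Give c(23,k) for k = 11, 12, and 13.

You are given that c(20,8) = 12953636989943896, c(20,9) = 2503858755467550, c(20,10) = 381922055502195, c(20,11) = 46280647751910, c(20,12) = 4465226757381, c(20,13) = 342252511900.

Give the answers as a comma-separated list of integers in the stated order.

1103230881185949736, 129006659818331295, 12363045847086207

r21: T_21,9=20×2503858755467550+12953636989943896=63030812099294896; T_21,10=20×381922055502195+2503858755467550=10142299865511450; T_21,11=20×46280647751910+381922055502195=1307535010540395; T_21,12=20×4465226757381+46280647751910=135585182899530; T_21,13=20×342252511900+4465226757381=11310276995381
r22: T_22,10=21×10142299865511450+63030812099294896=276019109275035346; T_22,11=21×1307535010540395+10142299865511450=37600535086859745; T_22,12=21×135585182899530+1307535010540395=4154823851430525; T_22,13=21×11310276995381+135585182899530=373100999802531
r23: T_23,11=22×37600535086859745+276019109275035346=1103230881185949736; T_23,12=22×4154823851430525+37600535086859745=129006659818331295; T_23,13=22×373100999802531+4154823851430525=12363045847086207
Read c(23,11) = 1103230881185949736, c(23,12) = 129006659818331295, c(23,13) = 12363045847086207.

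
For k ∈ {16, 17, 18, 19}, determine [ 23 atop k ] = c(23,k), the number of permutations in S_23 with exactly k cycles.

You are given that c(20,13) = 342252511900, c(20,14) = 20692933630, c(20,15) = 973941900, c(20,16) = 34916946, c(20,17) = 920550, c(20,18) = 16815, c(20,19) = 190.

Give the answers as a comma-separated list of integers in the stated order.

3256091103430, 136717357942, 4546047198, 116896626

row 21: T[21][14]=20·20692933630+342252511900=756111184500  T[21][15]=20·973941900+20692933630=40171771630  T[21][16]=20·34916946+973941900=1672280820  T[21][17]=20·920550+34916946=53327946  T[21][18]=20·16815+920550=1256850  T[21][19]=20·190+16815=20615
row 22: T[22][15]=21·40171771630+756111184500=1599718388730  T[22][16]=21·1672280820+40171771630=75289668850  T[22][17]=21·53327946+1672280820=2792167686  T[22][18]=21·1256850+53327946=79721796  T[22][19]=21·20615+1256850=1689765
row 23: T[23][16]=22·75289668850+1599718388730=3256091103430  T[23][17]=22·2792167686+75289668850=136717357942  T[23][18]=22·79721796+2792167686=4546047198  T[23][19]=22·1689765+79721796=116896626
Read c(23,16) = 3256091103430, c(23,17) = 136717357942, c(23,18) = 4546047198, c(23,19) = 116896626.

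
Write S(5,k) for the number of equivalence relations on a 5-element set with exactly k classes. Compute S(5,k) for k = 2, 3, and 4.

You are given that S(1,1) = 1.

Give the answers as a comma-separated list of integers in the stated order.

@2  (2,1):1·1+0→1, (2,2):0·2+1→1
@3  (3,1):1·1+0→1, (3,2):1·2+1→3, (3,3):0·3+1→1
@4  (4,1):1·1+0→1, (4,2):3·2+1→7, (4,3):1·3+3→6, (4,4):0·4+1→1
@5  (5,2):7·2+1→15, (5,3):6·3+7→25, (5,4):1·4+6→10
Read S(5,2) = 15, S(5,3) = 25, S(5,4) = 10.

15, 25, 10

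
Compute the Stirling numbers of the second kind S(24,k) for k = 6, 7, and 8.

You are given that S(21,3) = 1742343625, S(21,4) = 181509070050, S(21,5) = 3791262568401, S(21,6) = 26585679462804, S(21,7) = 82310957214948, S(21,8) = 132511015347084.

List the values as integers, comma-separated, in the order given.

r22: T_22,4=4×181509070050+1742343625=727778623825; T_22,5=5×3791262568401+181509070050=19137821912055; T_22,6=6×26585679462804+3791262568401=163305339345225; T_22,7=7×82310957214948+26585679462804=602762379967440; T_22,8=8×132511015347084+82310957214948=1142399079991620
r23: T_23,5=5×19137821912055+727778623825=96416888184100; T_23,6=6×163305339345225+19137821912055=998969857983405; T_23,7=7×602762379967440+163305339345225=4382641999117305; T_23,8=8×1142399079991620+602762379967440=9741955019900400
r24: T_24,6=6×998969857983405+96416888184100=6090236036084530; T_24,7=7×4382641999117305+998969857983405=31677463851804540; T_24,8=8×9741955019900400+4382641999117305=82318282158320505
Read S(24,6) = 6090236036084530, S(24,7) = 31677463851804540, S(24,8) = 82318282158320505.

6090236036084530, 31677463851804540, 82318282158320505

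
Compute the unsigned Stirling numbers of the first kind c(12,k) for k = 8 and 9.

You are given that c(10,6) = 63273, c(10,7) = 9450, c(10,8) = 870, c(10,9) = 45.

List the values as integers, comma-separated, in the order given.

357423, 32670

row 11: T[11][7]=10·9450+63273=157773  T[11][8]=10·870+9450=18150  T[11][9]=10·45+870=1320
row 12: T[12][8]=11·18150+157773=357423  T[12][9]=11·1320+18150=32670
Read c(12,8) = 357423, c(12,9) = 32670.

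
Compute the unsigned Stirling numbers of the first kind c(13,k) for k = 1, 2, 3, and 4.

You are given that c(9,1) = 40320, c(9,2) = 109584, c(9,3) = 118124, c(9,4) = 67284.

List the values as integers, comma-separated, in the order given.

@10  (10,1):40320·9+0→362880, (10,2):109584·9+40320→1026576, (10,3):118124·9+109584→1172700, (10,4):67284·9+118124→723680
@11  (11,1):362880·10+0→3628800, (11,2):1026576·10+362880→10628640, (11,3):1172700·10+1026576→12753576, (11,4):723680·10+1172700→8409500
@12  (12,1):3628800·11+0→39916800, (12,2):10628640·11+3628800→120543840, (12,3):12753576·11+10628640→150917976, (12,4):8409500·11+12753576→105258076
@13  (13,1):39916800·12+0→479001600, (13,2):120543840·12+39916800→1486442880, (13,3):150917976·12+120543840→1931559552, (13,4):105258076·12+150917976→1414014888
Read c(13,1) = 479001600, c(13,2) = 1486442880, c(13,3) = 1931559552, c(13,4) = 1414014888.

479001600, 1486442880, 1931559552, 1414014888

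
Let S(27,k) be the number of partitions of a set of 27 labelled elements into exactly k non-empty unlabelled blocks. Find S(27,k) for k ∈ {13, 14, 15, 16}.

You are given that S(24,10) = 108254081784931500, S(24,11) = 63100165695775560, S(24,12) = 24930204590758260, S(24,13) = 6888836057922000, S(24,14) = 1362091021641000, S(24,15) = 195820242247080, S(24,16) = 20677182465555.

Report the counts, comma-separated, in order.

29206898819153109600, 8541149231801585700, 1834634071262848260, 294063066070824960

@25  (25,11):63100165695775560·11+108254081784931500→802355904438462660, (25,12):24930204590758260·12+63100165695775560→362262620784874680, (25,13):6888836057922000·13+24930204590758260→114485073343744260, (25,14):1362091021641000·14+6888836057922000→25958110360896000, (25,15):195820242247080·15+1362091021641000→4299394655347200, (25,16):20677182465555·16+195820242247080→526655161695960
@26  (26,12):362262620784874680·12+802355904438462660→5149507353856958820, (26,13):114485073343744260·13+362262620784874680→1850568574253550060, (26,14):25958110360896000·14+114485073343744260→477898618396288260, (26,15):4299394655347200·15+25958110360896000→90449030191104000, (26,16):526655161695960·16+4299394655347200→12725877242482560
@27  (27,13):1850568574253550060·13+5149507353856958820→29206898819153109600, (27,14):477898618396288260·14+1850568574253550060→8541149231801585700, (27,15):90449030191104000·15+477898618396288260→1834634071262848260, (27,16):12725877242482560·16+90449030191104000→294063066070824960
Read S(27,13) = 29206898819153109600, S(27,14) = 8541149231801585700, S(27,15) = 1834634071262848260, S(27,16) = 294063066070824960.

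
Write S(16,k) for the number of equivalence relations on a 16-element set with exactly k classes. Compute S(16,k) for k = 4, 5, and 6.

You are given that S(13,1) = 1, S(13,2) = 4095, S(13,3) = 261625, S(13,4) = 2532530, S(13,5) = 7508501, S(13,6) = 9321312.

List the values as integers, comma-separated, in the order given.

171798901, 1096190550, 2734926558

r14: T_14,2=2×4095+1=8191; T_14,3=3×261625+4095=788970; T_14,4=4×2532530+261625=10391745; T_14,5=5×7508501+2532530=40075035; T_14,6=6×9321312+7508501=63436373
r15: T_15,3=3×788970+8191=2375101; T_15,4=4×10391745+788970=42355950; T_15,5=5×40075035+10391745=210766920; T_15,6=6×63436373+40075035=420693273
r16: T_16,4=4×42355950+2375101=171798901; T_16,5=5×210766920+42355950=1096190550; T_16,6=6×420693273+210766920=2734926558
Read S(16,4) = 171798901, S(16,5) = 1096190550, S(16,6) = 2734926558.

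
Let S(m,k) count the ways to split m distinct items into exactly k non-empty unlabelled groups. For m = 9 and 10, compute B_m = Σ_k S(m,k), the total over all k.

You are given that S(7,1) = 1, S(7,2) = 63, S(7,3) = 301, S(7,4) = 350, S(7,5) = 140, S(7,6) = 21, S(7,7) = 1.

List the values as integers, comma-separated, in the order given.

@8  (8,1):1·1+0→1, (8,2):63·2+1→127, (8,3):301·3+63→966, (8,4):350·4+301→1701, (8,5):140·5+350→1050, (8,6):21·6+140→266, (8,7):1·7+21→28, (8,8):0·8+1→1
@9  (9,1):1·1+0→1, (9,2):127·2+1→255, (9,3):966·3+127→3025, (9,4):1701·4+966→7770, (9,5):1050·5+1701→6951, (9,6):266·6+1050→2646, (9,7):28·7+266→462, (9,8):1·8+28→36, (9,9):0·9+1→1
@10  (10,1):1·1+0→1, (10,2):255·2+1→511, (10,3):3025·3+255→9330, (10,4):7770·4+3025→34105, (10,5):6951·5+7770→42525, (10,6):2646·6+6951→22827, (10,7):462·7+2646→5880, (10,8):36·8+462→750, (10,9):1·9+36→45, (10,10):0·10+1→1
B_9 = ΣS(9,k) = 1+255+3025+7770+6951+2646+462+36+1 = 21147
B_10 = ΣS(10,k) = 1+511+9330+34105+42525+22827+5880+750+45+1 = 115975

21147, 115975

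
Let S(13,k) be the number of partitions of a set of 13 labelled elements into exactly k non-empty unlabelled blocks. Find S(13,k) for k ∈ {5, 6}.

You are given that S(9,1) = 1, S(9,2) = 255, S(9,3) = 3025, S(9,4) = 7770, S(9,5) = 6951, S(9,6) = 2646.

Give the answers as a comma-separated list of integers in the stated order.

7508501, 9321312

[10] T[10,2]:2*255+1=511 · T[10,3]:3*3025+255=9330 · T[10,4]:4*7770+3025=34105 · T[10,5]:5*6951+7770=42525 · T[10,6]:6*2646+6951=22827
[11] T[11,3]:3*9330+511=28501 · T[11,4]:4*34105+9330=145750 · T[11,5]:5*42525+34105=246730 · T[11,6]:6*22827+42525=179487
[12] T[12,4]:4*145750+28501=611501 · T[12,5]:5*246730+145750=1379400 · T[12,6]:6*179487+246730=1323652
[13] T[13,5]:5*1379400+611501=7508501 · T[13,6]:6*1323652+1379400=9321312
Read S(13,5) = 7508501, S(13,6) = 9321312.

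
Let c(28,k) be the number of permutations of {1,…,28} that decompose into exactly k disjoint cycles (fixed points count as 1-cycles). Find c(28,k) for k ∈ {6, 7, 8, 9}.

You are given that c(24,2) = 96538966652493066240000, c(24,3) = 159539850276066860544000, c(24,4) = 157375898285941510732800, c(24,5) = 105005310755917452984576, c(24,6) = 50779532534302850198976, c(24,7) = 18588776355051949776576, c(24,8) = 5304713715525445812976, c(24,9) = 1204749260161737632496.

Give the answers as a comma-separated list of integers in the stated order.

28969458895980281319670568448, 11616723683566425573507775872, 3673742549077683082376236224, 936363983558079713086850400

@25  (25,3):159539850276066860544000·24+96538966652493066240000→3925495373278097719296000, (25,4):157375898285941510732800·24+159539850276066860544000→3936561409138663118131200, (25,5):105005310755917452984576·24+157375898285941510732800→2677503356427960382362624, (25,6):50779532534302850198976·24+105005310755917452984576→1323714091579185857760000, (25,7):18588776355051949776576·24+50779532534302850198976→496910165055549644836800, (25,8):5304713715525445812976·24+18588776355051949776576→145901905527662649288000, (25,9):1204749260161737632496·24+5304713715525445812976→34218695959407148992880
@26  (26,4):3936561409138663118131200·25+3925495373278097719296000→102339530601744675672576000, (26,5):2677503356427960382362624·25+3936561409138663118131200→70874145319837672677196800, (26,6):1323714091579185857760000·25+2677503356427960382362624→35770355645907606826362624, (26,7):496910165055549644836800·25+1323714091579185857760000→13746468217967926978680000, (26,8):145901905527662649288000·25+496910165055549644836800→4144457803247115877036800, (26,9):34218695959407148992880·25+145901905527662649288000→1001369304512841374110000
@27  (27,5):70874145319837672677196800·26+102339530601744675672576000→1945067308917524165279692800, (27,6):35770355645907606826362624·26+70874145319837672677196800→1000903392113435450162625024, (27,7):13746468217967926978680000·26+35770355645907606826362624→393178529313073708272042624, (27,8):4144457803247115877036800·26+13746468217967926978680000→121502371102392939781636800, (27,9):1001369304512841374110000·26+4144457803247115877036800→30180059720580991603896800
@28  (28,6):1000903392113435450162625024·27+1945067308917524165279692800→28969458895980281319670568448, (28,7):393178529313073708272042624·27+1000903392113435450162625024→11616723683566425573507775872, (28,8):121502371102392939781636800·27+393178529313073708272042624→3673742549077683082376236224, (28,9):30180059720580991603896800·27+121502371102392939781636800→936363983558079713086850400
Read c(28,6) = 28969458895980281319670568448, c(28,7) = 11616723683566425573507775872, c(28,8) = 3673742549077683082376236224, c(28,9) = 936363983558079713086850400.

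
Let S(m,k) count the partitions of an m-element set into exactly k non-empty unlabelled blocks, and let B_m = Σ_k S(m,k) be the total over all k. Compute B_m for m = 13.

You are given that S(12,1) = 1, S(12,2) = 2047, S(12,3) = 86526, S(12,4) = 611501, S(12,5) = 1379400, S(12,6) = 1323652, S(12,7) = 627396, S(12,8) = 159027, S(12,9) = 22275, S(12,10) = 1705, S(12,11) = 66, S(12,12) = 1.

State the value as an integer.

[13] T[13,1]:1*1+0=1 · T[13,2]:2*2047+1=4095 · T[13,3]:3*86526+2047=261625 · T[13,4]:4*611501+86526=2532530 · T[13,5]:5*1379400+611501=7508501 · T[13,6]:6*1323652+1379400=9321312 · T[13,7]:7*627396+1323652=5715424 · T[13,8]:8*159027+627396=1899612 · T[13,9]:9*22275+159027=359502 · T[13,10]:10*1705+22275=39325 · T[13,11]:11*66+1705=2431 · T[13,12]:12*1+66=78 · T[13,13]:13*0+1=1
B_13 = ΣS(13,k) = 1+4095+261625+2532530+7508501+9321312+5715424+1899612+359502+39325+2431+78+1 = 27644437

27644437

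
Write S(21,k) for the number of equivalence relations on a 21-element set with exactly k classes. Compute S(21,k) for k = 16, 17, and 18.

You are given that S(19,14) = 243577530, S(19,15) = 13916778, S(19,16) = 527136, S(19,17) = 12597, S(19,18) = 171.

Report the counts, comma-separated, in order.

809944464, 34952799, 1023435

row 20: T[20][15]=15·13916778+243577530=452329200  T[20][16]=16·527136+13916778=22350954  T[20][17]=17·12597+527136=741285  T[20][18]=18·171+12597=15675
row 21: T[21][16]=16·22350954+452329200=809944464  T[21][17]=17·741285+22350954=34952799  T[21][18]=18·15675+741285=1023435
Read S(21,16) = 809944464, S(21,17) = 34952799, S(21,18) = 1023435.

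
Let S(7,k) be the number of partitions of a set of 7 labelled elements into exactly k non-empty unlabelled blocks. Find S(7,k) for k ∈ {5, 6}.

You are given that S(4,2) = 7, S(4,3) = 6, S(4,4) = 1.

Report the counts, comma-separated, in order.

r5: T_5,3=3×6+7=25; T_5,4=4×1+6=10; T_5,5=5×0+1=1
r6: T_6,4=4×10+25=65; T_6,5=5×1+10=15; T_6,6=6×0+1=1
r7: T_7,5=5×15+65=140; T_7,6=6×1+15=21
Read S(7,5) = 140, S(7,6) = 21.

140, 21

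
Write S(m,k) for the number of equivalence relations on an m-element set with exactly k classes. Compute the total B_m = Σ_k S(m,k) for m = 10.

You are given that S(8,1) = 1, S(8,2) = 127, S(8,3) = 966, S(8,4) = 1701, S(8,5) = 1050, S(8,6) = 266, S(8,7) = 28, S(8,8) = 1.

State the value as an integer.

115975

@9  (9,1):1·1+0→1, (9,2):127·2+1→255, (9,3):966·3+127→3025, (9,4):1701·4+966→7770, (9,5):1050·5+1701→6951, (9,6):266·6+1050→2646, (9,7):28·7+266→462, (9,8):1·8+28→36, (9,9):0·9+1→1
@10  (10,1):1·1+0→1, (10,2):255·2+1→511, (10,3):3025·3+255→9330, (10,4):7770·4+3025→34105, (10,5):6951·5+7770→42525, (10,6):2646·6+6951→22827, (10,7):462·7+2646→5880, (10,8):36·8+462→750, (10,9):1·9+36→45, (10,10):0·10+1→1
B_10 = ΣS(10,k) = 1+511+9330+34105+42525+22827+5880+750+45+1 = 115975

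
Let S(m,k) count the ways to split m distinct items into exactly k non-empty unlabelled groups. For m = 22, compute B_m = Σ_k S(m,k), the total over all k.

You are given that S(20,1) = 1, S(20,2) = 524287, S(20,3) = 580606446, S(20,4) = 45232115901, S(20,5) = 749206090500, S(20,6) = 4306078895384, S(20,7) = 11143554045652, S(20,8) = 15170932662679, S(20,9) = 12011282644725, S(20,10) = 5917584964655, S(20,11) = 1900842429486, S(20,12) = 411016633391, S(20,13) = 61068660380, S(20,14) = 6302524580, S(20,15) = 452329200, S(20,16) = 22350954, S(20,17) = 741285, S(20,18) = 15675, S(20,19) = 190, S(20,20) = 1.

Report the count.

i=21: T(21,1)=0+1·1=1 | T(21,2)=1+2·524287=1048575 | T(21,3)=524287+3·580606446=1742343625 | T(21,4)=580606446+4·45232115901=181509070050 | T(21,5)=45232115901+5·749206090500=3791262568401 | T(21,6)=749206090500+6·4306078895384=26585679462804 | T(21,7)=4306078895384+7·11143554045652=82310957214948 | T(21,8)=11143554045652+8·15170932662679=132511015347084 | T(21,9)=15170932662679+9·12011282644725=123272476465204 | T(21,10)=12011282644725+10·5917584964655=71187132291275 | T(21,11)=5917584964655+11·1900842429486=26826851689001 | T(21,12)=1900842429486+12·411016633391=6833042030178 | T(21,13)=411016633391+13·61068660380=1204909218331 | T(21,14)=61068660380+14·6302524580=149304004500 | T(21,15)=6302524580+15·452329200=13087462580 | T(21,16)=452329200+16·22350954=809944464 | T(21,17)=22350954+17·741285=34952799 | T(21,18)=741285+18·15675=1023435 | T(21,19)=15675+19·190=19285 | T(21,20)=190+20·1=210 | T(21,21)=1+21·0=1
i=22: T(22,1)=0+1·1=1 | T(22,2)=1+2·1048575=2097151 | T(22,3)=1048575+3·1742343625=5228079450 | T(22,4)=1742343625+4·181509070050=727778623825 | T(22,5)=181509070050+5·3791262568401=19137821912055 | T(22,6)=3791262568401+6·26585679462804=163305339345225 | T(22,7)=26585679462804+7·82310957214948=602762379967440 | T(22,8)=82310957214948+8·132511015347084=1142399079991620 | T(22,9)=132511015347084+9·123272476465204=1241963303533920 | T(22,10)=123272476465204+10·71187132291275=835143799377954 | T(22,11)=71187132291275+11·26826851689001=366282500870286 | T(22,12)=26826851689001+12·6833042030178=108823356051137 | T(22,13)=6833042030178+13·1204909218331=22496861868481 | T(22,14)=1204909218331+14·149304004500=3295165281331 | T(22,15)=149304004500+15·13087462580=345615943200 | T(22,16)=13087462580+16·809944464=26046574004 | T(22,17)=809944464+17·34952799=1404142047 | T(22,18)=34952799+18·1023435=53374629 | T(22,19)=1023435+19·19285=1389850 | T(22,20)=19285+20·210=23485 | T(22,21)=210+21·1=231 | T(22,22)=1+22·0=1
B_22 = ΣS(22,k) = 1+2097151+5228079450+727778623825+19137821912055+163305339345225+602762379967440+1142399079991620+1241963303533920+835143799377954+366282500870286+108823356051137+22496861868481+3295165281331+345615943200+26046574004+1404142047+53374629+1389850+23485+231+1 = 4506715738447323

4506715738447323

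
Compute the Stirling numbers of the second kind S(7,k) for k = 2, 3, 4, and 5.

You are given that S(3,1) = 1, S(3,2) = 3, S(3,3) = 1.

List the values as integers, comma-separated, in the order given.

i=4: T(4,1)=0+1·1=1 | T(4,2)=1+2·3=7 | T(4,3)=3+3·1=6 | T(4,4)=1+4·0=1
i=5: T(5,1)=0+1·1=1 | T(5,2)=1+2·7=15 | T(5,3)=7+3·6=25 | T(5,4)=6+4·1=10 | T(5,5)=1+5·0=1
i=6: T(6,1)=0+1·1=1 | T(6,2)=1+2·15=31 | T(6,3)=15+3·25=90 | T(6,4)=25+4·10=65 | T(6,5)=10+5·1=15
i=7: T(7,2)=1+2·31=63 | T(7,3)=31+3·90=301 | T(7,4)=90+4·65=350 | T(7,5)=65+5·15=140
Read S(7,2) = 63, S(7,3) = 301, S(7,4) = 350, S(7,5) = 140.

63, 301, 350, 140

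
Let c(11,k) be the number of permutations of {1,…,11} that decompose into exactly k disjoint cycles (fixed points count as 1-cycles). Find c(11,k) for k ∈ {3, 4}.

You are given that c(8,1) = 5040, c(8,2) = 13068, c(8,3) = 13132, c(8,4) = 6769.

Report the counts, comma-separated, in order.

12753576, 8409500

[9] T[9,1]:8*5040+0=40320 · T[9,2]:8*13068+5040=109584 · T[9,3]:8*13132+13068=118124 · T[9,4]:8*6769+13132=67284
[10] T[10,2]:9*109584+40320=1026576 · T[10,3]:9*118124+109584=1172700 · T[10,4]:9*67284+118124=723680
[11] T[11,3]:10*1172700+1026576=12753576 · T[11,4]:10*723680+1172700=8409500
Read c(11,3) = 12753576, c(11,4) = 8409500.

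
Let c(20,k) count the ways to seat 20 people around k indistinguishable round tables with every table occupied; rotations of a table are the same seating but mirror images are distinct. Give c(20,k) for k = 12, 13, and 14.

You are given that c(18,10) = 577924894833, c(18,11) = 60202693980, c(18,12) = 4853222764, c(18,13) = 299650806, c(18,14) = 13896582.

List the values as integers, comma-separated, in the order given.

4465226757381, 342252511900, 20692933630

r19: T_19,11=18×60202693980+577924894833=1661573386473; T_19,12=18×4853222764+60202693980=147560703732; T_19,13=18×299650806+4853222764=10246937272; T_19,14=18×13896582+299650806=549789282
r20: T_20,12=19×147560703732+1661573386473=4465226757381; T_20,13=19×10246937272+147560703732=342252511900; T_20,14=19×549789282+10246937272=20692933630
Read c(20,12) = 4465226757381, c(20,13) = 342252511900, c(20,14) = 20692933630.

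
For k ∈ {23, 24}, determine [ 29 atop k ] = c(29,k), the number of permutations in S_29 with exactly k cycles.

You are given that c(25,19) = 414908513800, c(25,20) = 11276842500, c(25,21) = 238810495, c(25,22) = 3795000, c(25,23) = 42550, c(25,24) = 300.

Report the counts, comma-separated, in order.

2918785153245, 55880640270

@26  (26,20):11276842500·25+414908513800→696829576300, (26,21):238810495·25+11276842500→17247104875, (26,22):3795000·25+238810495→333685495, (26,23):42550·25+3795000→4858750, (26,24):300·25+42550→50050
@27  (27,21):17247104875·26+696829576300→1145254303050, (27,22):333685495·26+17247104875→25922927745, (27,23):4858750·26+333685495→460012995, (27,24):50050·26+4858750→6160050
@28  (28,22):25922927745·27+1145254303050→1845173352165, (28,23):460012995·27+25922927745→38343278610, (28,24):6160050·27+460012995→626334345
@29  (29,23):38343278610·28+1845173352165→2918785153245, (29,24):626334345·28+38343278610→55880640270
Read c(29,23) = 2918785153245, c(29,24) = 55880640270.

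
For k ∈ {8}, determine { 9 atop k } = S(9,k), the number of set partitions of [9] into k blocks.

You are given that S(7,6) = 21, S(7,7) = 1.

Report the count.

36

r8: T_8,7=7×1+21=28; T_8,8=8×0+1=1
r9: T_9,8=8×1+28=36
Read S(9,8) = 36.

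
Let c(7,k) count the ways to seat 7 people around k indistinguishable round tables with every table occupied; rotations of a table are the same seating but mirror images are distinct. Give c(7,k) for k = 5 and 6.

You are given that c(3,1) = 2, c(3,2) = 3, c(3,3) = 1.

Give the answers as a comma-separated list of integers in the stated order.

row 4: T[4][2]=3·3+2=11  T[4][3]=3·1+3=6  T[4][4]=3·0+1=1
row 5: T[5][3]=4·6+11=35  T[5][4]=4·1+6=10  T[5][5]=4·0+1=1
row 6: T[6][4]=5·10+35=85  T[6][5]=5·1+10=15  T[6][6]=5·0+1=1
row 7: T[7][5]=6·15+85=175  T[7][6]=6·1+15=21
Read c(7,5) = 175, c(7,6) = 21.

175, 21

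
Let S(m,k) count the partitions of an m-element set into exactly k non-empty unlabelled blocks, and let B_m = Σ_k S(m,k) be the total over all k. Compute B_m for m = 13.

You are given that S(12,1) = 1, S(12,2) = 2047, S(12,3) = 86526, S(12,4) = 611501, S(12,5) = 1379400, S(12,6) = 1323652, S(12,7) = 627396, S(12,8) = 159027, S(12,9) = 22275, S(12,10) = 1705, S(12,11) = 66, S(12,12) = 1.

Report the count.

27644437

r13: T_13,1=1×1+0=1; T_13,2=2×2047+1=4095; T_13,3=3×86526+2047=261625; T_13,4=4×611501+86526=2532530; T_13,5=5×1379400+611501=7508501; T_13,6=6×1323652+1379400=9321312; T_13,7=7×627396+1323652=5715424; T_13,8=8×159027+627396=1899612; T_13,9=9×22275+159027=359502; T_13,10=10×1705+22275=39325; T_13,11=11×66+1705=2431; T_13,12=12×1+66=78; T_13,13=13×0+1=1
B_13 = ΣS(13,k) = 1+4095+261625+2532530+7508501+9321312+5715424+1899612+359502+39325+2431+78+1 = 27644437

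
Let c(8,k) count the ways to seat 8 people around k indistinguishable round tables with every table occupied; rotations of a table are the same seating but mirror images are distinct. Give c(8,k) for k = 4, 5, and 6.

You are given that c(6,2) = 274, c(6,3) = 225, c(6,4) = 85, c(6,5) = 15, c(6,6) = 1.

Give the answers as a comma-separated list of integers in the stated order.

6769, 1960, 322

r7: T_7,3=6×225+274=1624; T_7,4=6×85+225=735; T_7,5=6×15+85=175; T_7,6=6×1+15=21
r8: T_8,4=7×735+1624=6769; T_8,5=7×175+735=1960; T_8,6=7×21+175=322
Read c(8,4) = 6769, c(8,5) = 1960, c(8,6) = 322.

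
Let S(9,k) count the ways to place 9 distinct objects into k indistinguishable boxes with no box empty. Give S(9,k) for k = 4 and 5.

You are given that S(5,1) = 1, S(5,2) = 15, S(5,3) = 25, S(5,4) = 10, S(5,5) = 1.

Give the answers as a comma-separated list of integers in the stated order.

row 6: T[6][1]=1·1+0=1  T[6][2]=2·15+1=31  T[6][3]=3·25+15=90  T[6][4]=4·10+25=65  T[6][5]=5·1+10=15
row 7: T[7][2]=2·31+1=63  T[7][3]=3·90+31=301  T[7][4]=4·65+90=350  T[7][5]=5·15+65=140
row 8: T[8][3]=3·301+63=966  T[8][4]=4·350+301=1701  T[8][5]=5·140+350=1050
row 9: T[9][4]=4·1701+966=7770  T[9][5]=5·1050+1701=6951
Read S(9,4) = 7770, S(9,5) = 6951.

7770, 6951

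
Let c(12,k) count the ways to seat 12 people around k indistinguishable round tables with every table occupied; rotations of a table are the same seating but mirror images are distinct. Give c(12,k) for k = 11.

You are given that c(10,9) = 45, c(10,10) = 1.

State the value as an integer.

66

i=11: T(11,10)=45+10·1=55 | T(11,11)=1+10·0=1
i=12: T(12,11)=55+11·1=66
Read c(12,11) = 66.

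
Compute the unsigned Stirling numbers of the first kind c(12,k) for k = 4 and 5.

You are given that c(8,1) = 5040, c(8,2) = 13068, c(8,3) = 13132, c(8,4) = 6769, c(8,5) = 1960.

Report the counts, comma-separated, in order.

105258076, 45995730

r9: T_9,1=8×5040+0=40320; T_9,2=8×13068+5040=109584; T_9,3=8×13132+13068=118124; T_9,4=8×6769+13132=67284; T_9,5=8×1960+6769=22449
r10: T_10,2=9×109584+40320=1026576; T_10,3=9×118124+109584=1172700; T_10,4=9×67284+118124=723680; T_10,5=9×22449+67284=269325
r11: T_11,3=10×1172700+1026576=12753576; T_11,4=10×723680+1172700=8409500; T_11,5=10×269325+723680=3416930
r12: T_12,4=11×8409500+12753576=105258076; T_12,5=11×3416930+8409500=45995730
Read c(12,4) = 105258076, c(12,5) = 45995730.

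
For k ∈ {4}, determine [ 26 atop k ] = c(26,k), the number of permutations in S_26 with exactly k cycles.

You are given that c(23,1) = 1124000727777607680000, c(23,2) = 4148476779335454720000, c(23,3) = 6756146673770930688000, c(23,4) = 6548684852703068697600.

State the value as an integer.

i=24: T(24,2)=1124000727777607680000+23·4148476779335454720000=96538966652493066240000 | T(24,3)=4148476779335454720000+23·6756146673770930688000=159539850276066860544000 | T(24,4)=6756146673770930688000+23·6548684852703068697600=157375898285941510732800
i=25: T(25,3)=96538966652493066240000+24·159539850276066860544000=3925495373278097719296000 | T(25,4)=159539850276066860544000+24·157375898285941510732800=3936561409138663118131200
i=26: T(26,4)=3925495373278097719296000+25·3936561409138663118131200=102339530601744675672576000
Read c(26,4) = 102339530601744675672576000.

102339530601744675672576000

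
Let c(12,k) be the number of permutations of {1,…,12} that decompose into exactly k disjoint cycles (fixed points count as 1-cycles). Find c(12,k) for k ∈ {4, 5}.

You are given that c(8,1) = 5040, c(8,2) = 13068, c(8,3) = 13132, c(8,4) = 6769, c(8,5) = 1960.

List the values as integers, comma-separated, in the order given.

i=9: T(9,1)=0+8·5040=40320 | T(9,2)=5040+8·13068=109584 | T(9,3)=13068+8·13132=118124 | T(9,4)=13132+8·6769=67284 | T(9,5)=6769+8·1960=22449
i=10: T(10,2)=40320+9·109584=1026576 | T(10,3)=109584+9·118124=1172700 | T(10,4)=118124+9·67284=723680 | T(10,5)=67284+9·22449=269325
i=11: T(11,3)=1026576+10·1172700=12753576 | T(11,4)=1172700+10·723680=8409500 | T(11,5)=723680+10·269325=3416930
i=12: T(12,4)=12753576+11·8409500=105258076 | T(12,5)=8409500+11·3416930=45995730
Read c(12,4) = 105258076, c(12,5) = 45995730.

105258076, 45995730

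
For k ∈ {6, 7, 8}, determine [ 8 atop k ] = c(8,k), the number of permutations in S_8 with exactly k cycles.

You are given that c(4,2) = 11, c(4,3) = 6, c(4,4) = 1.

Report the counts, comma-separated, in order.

r5: T_5,3=4×6+11=35; T_5,4=4×1+6=10; T_5,5=4×0+1=1
r6: T_6,4=5×10+35=85; T_6,5=5×1+10=15; T_6,6=5×0+1=1
r7: T_7,5=6×15+85=175; T_7,6=6×1+15=21; T_7,7=6×0+1=1
r8: T_8,6=7×21+175=322; T_8,7=7×1+21=28; T_8,8=7×0+1=1
Read c(8,6) = 322, c(8,7) = 28, c(8,8) = 1.

322, 28, 1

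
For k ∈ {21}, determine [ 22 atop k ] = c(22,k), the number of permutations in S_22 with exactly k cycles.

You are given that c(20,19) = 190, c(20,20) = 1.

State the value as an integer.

[21] T[21,20]:20*1+190=210 · T[21,21]:20*0+1=1
[22] T[22,21]:21*1+210=231
Read c(22,21) = 231.

231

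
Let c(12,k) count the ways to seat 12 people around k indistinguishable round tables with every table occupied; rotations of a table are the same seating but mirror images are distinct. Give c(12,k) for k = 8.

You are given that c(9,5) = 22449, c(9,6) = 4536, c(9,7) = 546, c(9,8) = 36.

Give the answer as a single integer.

row 10: T[10][6]=9·4536+22449=63273  T[10][7]=9·546+4536=9450  T[10][8]=9·36+546=870
row 11: T[11][7]=10·9450+63273=157773  T[11][8]=10·870+9450=18150
row 12: T[12][8]=11·18150+157773=357423
Read c(12,8) = 357423.

357423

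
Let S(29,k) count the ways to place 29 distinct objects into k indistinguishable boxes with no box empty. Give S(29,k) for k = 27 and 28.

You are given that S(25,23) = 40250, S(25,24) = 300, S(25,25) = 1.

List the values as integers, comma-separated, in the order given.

@26  (26,24):300·24+40250→47450, (26,25):1·25+300→325, (26,26):0·26+1→1
@27  (27,25):325·25+47450→55575, (27,26):1·26+325→351, (27,27):0·27+1→1
@28  (28,26):351·26+55575→64701, (28,27):1·27+351→378, (28,28):0·28+1→1
@29  (29,27):378·27+64701→74907, (29,28):1·28+378→406
Read S(29,27) = 74907, S(29,28) = 406.

74907, 406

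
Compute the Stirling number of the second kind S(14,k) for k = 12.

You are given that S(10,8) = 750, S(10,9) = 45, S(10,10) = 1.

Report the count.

@11  (11,9):45·9+750→1155, (11,10):1·10+45→55, (11,11):0·11+1→1
@12  (12,10):55·10+1155→1705, (12,11):1·11+55→66, (12,12):0·12+1→1
@13  (13,11):66·11+1705→2431, (13,12):1·12+66→78
@14  (14,12):78·12+2431→3367
Read S(14,12) = 3367.

3367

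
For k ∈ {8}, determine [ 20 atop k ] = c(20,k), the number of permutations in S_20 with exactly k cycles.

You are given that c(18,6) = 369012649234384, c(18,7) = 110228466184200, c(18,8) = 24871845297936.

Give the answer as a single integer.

i=19: T(19,7)=369012649234384+18·110228466184200=2353125040549984 | T(19,8)=110228466184200+18·24871845297936=557921681547048
i=20: T(20,8)=2353125040549984+19·557921681547048=12953636989943896
Read c(20,8) = 12953636989943896.

12953636989943896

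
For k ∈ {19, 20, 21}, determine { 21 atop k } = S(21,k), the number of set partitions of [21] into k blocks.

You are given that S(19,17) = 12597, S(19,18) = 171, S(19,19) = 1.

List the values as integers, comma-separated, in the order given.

i=20: T(20,18)=12597+18·171=15675 | T(20,19)=171+19·1=190 | T(20,20)=1+20·0=1
i=21: T(21,19)=15675+19·190=19285 | T(21,20)=190+20·1=210 | T(21,21)=1+21·0=1
Read S(21,19) = 19285, S(21,20) = 210, S(21,21) = 1.

19285, 210, 1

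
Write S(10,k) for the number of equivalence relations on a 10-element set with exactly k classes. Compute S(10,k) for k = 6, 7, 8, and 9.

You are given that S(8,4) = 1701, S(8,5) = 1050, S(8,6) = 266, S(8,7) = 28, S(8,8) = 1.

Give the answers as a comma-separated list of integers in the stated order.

22827, 5880, 750, 45

@9  (9,5):1050·5+1701→6951, (9,6):266·6+1050→2646, (9,7):28·7+266→462, (9,8):1·8+28→36, (9,9):0·9+1→1
@10  (10,6):2646·6+6951→22827, (10,7):462·7+2646→5880, (10,8):36·8+462→750, (10,9):1·9+36→45
Read S(10,6) = 22827, S(10,7) = 5880, S(10,8) = 750, S(10,9) = 45.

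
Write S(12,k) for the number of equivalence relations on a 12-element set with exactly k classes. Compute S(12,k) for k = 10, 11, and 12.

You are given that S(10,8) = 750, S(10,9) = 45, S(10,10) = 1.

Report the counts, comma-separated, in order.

@11  (11,9):45·9+750→1155, (11,10):1·10+45→55, (11,11):0·11+1→1
@12  (12,10):55·10+1155→1705, (12,11):1·11+55→66, (12,12):0·12+1→1
Read S(12,10) = 1705, S(12,11) = 66, S(12,12) = 1.

1705, 66, 1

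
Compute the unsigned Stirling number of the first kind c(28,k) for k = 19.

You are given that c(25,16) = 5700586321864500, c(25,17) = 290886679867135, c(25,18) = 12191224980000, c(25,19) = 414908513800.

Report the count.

60383004803151030

[26] T[26,17]:25*290886679867135+5700586321864500=12972753318542875 · T[26,18]:25*12191224980000+290886679867135=595667304367135 · T[26,19]:25*414908513800+12191224980000=22563937825000
[27] T[27,18]:26*595667304367135+12972753318542875=28460103232088385 · T[27,19]:26*22563937825000+595667304367135=1182329687817135
[28] T[28,19]:27*1182329687817135+28460103232088385=60383004803151030
Read c(28,19) = 60383004803151030.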